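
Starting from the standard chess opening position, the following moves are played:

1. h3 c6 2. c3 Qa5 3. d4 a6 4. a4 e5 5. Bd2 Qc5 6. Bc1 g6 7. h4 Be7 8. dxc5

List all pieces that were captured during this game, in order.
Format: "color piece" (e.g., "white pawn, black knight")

Tracking captures:
  dxc5: captured black queen

black queen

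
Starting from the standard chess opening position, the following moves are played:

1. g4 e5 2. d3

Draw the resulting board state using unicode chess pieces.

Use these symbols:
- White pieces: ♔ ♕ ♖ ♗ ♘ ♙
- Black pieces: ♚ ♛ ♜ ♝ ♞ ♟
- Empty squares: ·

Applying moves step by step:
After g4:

♜ ♞ ♝ ♛ ♚ ♝ ♞ ♜
♟ ♟ ♟ ♟ ♟ ♟ ♟ ♟
· · · · · · · ·
· · · · · · · ·
· · · · · · ♙ ·
· · · · · · · ·
♙ ♙ ♙ ♙ ♙ ♙ · ♙
♖ ♘ ♗ ♕ ♔ ♗ ♘ ♖


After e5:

♜ ♞ ♝ ♛ ♚ ♝ ♞ ♜
♟ ♟ ♟ ♟ · ♟ ♟ ♟
· · · · · · · ·
· · · · ♟ · · ·
· · · · · · ♙ ·
· · · · · · · ·
♙ ♙ ♙ ♙ ♙ ♙ · ♙
♖ ♘ ♗ ♕ ♔ ♗ ♘ ♖


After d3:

♜ ♞ ♝ ♛ ♚ ♝ ♞ ♜
♟ ♟ ♟ ♟ · ♟ ♟ ♟
· · · · · · · ·
· · · · ♟ · · ·
· · · · · · ♙ ·
· · · ♙ · · · ·
♙ ♙ ♙ · ♙ ♙ · ♙
♖ ♘ ♗ ♕ ♔ ♗ ♘ ♖



  a b c d e f g h
  ─────────────────
8│♜ ♞ ♝ ♛ ♚ ♝ ♞ ♜│8
7│♟ ♟ ♟ ♟ · ♟ ♟ ♟│7
6│· · · · · · · ·│6
5│· · · · ♟ · · ·│5
4│· · · · · · ♙ ·│4
3│· · · ♙ · · · ·│3
2│♙ ♙ ♙ · ♙ ♙ · ♙│2
1│♖ ♘ ♗ ♕ ♔ ♗ ♘ ♖│1
  ─────────────────
  a b c d e f g h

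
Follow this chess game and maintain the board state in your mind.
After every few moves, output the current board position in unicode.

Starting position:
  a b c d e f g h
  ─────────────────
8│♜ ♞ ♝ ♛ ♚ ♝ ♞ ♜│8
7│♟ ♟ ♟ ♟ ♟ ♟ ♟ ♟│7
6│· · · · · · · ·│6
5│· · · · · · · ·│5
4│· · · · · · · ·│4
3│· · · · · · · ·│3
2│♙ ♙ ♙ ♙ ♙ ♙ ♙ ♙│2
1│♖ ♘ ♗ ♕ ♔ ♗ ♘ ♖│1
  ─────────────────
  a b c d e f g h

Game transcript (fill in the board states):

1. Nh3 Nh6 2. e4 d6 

  a b c d e f g h
  ─────────────────
8│♜ ♞ ♝ ♛ ♚ ♝ · ♜│8
7│♟ ♟ ♟ · ♟ ♟ ♟ ♟│7
6│· · · ♟ · · · ♞│6
5│· · · · · · · ·│5
4│· · · · ♙ · · ·│4
3│· · · · · · · ♘│3
2│♙ ♙ ♙ ♙ · ♙ ♙ ♙│2
1│♖ ♘ ♗ ♕ ♔ ♗ · ♖│1
  ─────────────────
  a b c d e f g h

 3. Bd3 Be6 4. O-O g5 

  a b c d e f g h
  ─────────────────
8│♜ ♞ · ♛ ♚ ♝ · ♜│8
7│♟ ♟ ♟ · ♟ ♟ · ♟│7
6│· · · ♟ ♝ · · ♞│6
5│· · · · · · ♟ ·│5
4│· · · · ♙ · · ·│4
3│· · · ♗ · · · ♘│3
2│♙ ♙ ♙ ♙ · ♙ ♙ ♙│2
1│♖ ♘ ♗ ♕ · ♖ ♔ ·│1
  ─────────────────
  a b c d e f g h

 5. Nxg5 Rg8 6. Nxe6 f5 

  a b c d e f g h
  ─────────────────
8│♜ ♞ · ♛ ♚ ♝ ♜ ·│8
7│♟ ♟ ♟ · ♟ · · ♟│7
6│· · · ♟ ♘ · · ♞│6
5│· · · · · ♟ · ·│5
4│· · · · ♙ · · ·│4
3│· · · ♗ · · · ·│3
2│♙ ♙ ♙ ♙ · ♙ ♙ ♙│2
1│♖ ♘ ♗ ♕ · ♖ ♔ ·│1
  ─────────────────
  a b c d e f g h

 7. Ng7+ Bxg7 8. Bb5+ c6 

  a b c d e f g h
  ─────────────────
8│♜ ♞ · ♛ ♚ · ♜ ·│8
7│♟ ♟ · · ♟ · ♝ ♟│7
6│· · ♟ ♟ · · · ♞│6
5│· ♗ · · · ♟ · ·│5
4│· · · · ♙ · · ·│4
3│· · · · · · · ·│3
2│♙ ♙ ♙ ♙ · ♙ ♙ ♙│2
1│♖ ♘ ♗ ♕ · ♖ ♔ ·│1
  ─────────────────
  a b c d e f g h

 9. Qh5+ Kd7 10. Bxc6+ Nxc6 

  a b c d e f g h
  ─────────────────
8│♜ · · ♛ · · ♜ ·│8
7│♟ ♟ · ♚ ♟ · ♝ ♟│7
6│· · ♞ ♟ · · · ♞│6
5│· · · · · ♟ · ♕│5
4│· · · · ♙ · · ·│4
3│· · · · · · · ·│3
2│♙ ♙ ♙ ♙ · ♙ ♙ ♙│2
1│♖ ♘ ♗ · · ♖ ♔ ·│1
  ─────────────────
  a b c d e f g h



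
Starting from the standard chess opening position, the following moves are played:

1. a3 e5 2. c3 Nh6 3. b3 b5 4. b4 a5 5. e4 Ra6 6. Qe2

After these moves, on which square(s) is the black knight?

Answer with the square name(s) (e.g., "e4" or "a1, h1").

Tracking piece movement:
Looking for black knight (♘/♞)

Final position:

  a b c d e f g h
  ─────────────────
8│· ♞ ♝ ♛ ♚ ♝ · ♜│8
7│· · ♟ ♟ · ♟ ♟ ♟│7
6│♜ · · · · · · ♞│6
5│♟ ♟ · · ♟ · · ·│5
4│· ♙ · · ♙ · · ·│4
3│♙ · ♙ · · · · ·│3
2│· · · ♙ ♕ ♙ ♙ ♙│2
1│♖ ♘ ♗ · ♔ ♗ ♘ ♖│1
  ─────────────────
  a b c d e f g h


b8, h6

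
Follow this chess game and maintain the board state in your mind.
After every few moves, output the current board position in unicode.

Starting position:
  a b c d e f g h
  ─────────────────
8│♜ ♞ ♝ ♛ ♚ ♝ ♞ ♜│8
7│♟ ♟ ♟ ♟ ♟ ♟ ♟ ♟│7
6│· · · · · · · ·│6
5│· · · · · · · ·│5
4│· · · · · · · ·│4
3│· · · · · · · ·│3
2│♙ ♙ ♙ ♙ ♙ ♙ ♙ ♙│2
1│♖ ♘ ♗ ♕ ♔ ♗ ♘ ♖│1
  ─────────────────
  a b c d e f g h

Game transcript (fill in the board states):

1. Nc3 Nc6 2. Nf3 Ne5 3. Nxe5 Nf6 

  a b c d e f g h
  ─────────────────
8│♜ · ♝ ♛ ♚ ♝ · ♜│8
7│♟ ♟ ♟ ♟ ♟ ♟ ♟ ♟│7
6│· · · · · ♞ · ·│6
5│· · · · ♘ · · ·│5
4│· · · · · · · ·│4
3│· · ♘ · · · · ·│3
2│♙ ♙ ♙ ♙ ♙ ♙ ♙ ♙│2
1│♖ · ♗ ♕ ♔ ♗ · ♖│1
  ─────────────────
  a b c d e f g h

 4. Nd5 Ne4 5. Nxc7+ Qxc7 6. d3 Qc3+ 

  a b c d e f g h
  ─────────────────
8│♜ · ♝ · ♚ ♝ · ♜│8
7│♟ ♟ · ♟ ♟ ♟ ♟ ♟│7
6│· · · · · · · ·│6
5│· · · · ♘ · · ·│5
4│· · · · ♞ · · ·│4
3│· · ♛ ♙ · · · ·│3
2│♙ ♙ ♙ · ♙ ♙ ♙ ♙│2
1│♖ · ♗ ♕ ♔ ♗ · ♖│1
  ─────────────────
  a b c d e f g h

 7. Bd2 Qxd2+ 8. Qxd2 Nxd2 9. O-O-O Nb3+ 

  a b c d e f g h
  ─────────────────
8│♜ · ♝ · ♚ ♝ · ♜│8
7│♟ ♟ · ♟ ♟ ♟ ♟ ♟│7
6│· · · · · · · ·│6
5│· · · · ♘ · · ·│5
4│· · · · · · · ·│4
3│· ♞ · ♙ · · · ·│3
2│♙ ♙ ♙ · ♙ ♙ ♙ ♙│2
1│· · ♔ ♖ · ♗ · ♖│1
  ─────────────────
  a b c d e f g h

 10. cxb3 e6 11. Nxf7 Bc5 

  a b c d e f g h
  ─────────────────
8│♜ · ♝ · ♚ · · ♜│8
7│♟ ♟ · ♟ · ♘ ♟ ♟│7
6│· · · · ♟ · · ·│6
5│· · ♝ · · · · ·│5
4│· · · · · · · ·│4
3│· ♙ · ♙ · · · ·│3
2│♙ ♙ · · ♙ ♙ ♙ ♙│2
1│· · ♔ ♖ · ♗ · ♖│1
  ─────────────────
  a b c d e f g h


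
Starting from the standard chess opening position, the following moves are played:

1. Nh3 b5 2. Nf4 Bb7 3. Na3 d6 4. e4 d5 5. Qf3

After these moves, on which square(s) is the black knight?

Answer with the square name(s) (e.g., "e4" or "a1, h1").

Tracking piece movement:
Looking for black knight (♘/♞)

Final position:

  a b c d e f g h
  ─────────────────
8│♜ ♞ · ♛ ♚ ♝ ♞ ♜│8
7│♟ ♝ ♟ · ♟ ♟ ♟ ♟│7
6│· · · · · · · ·│6
5│· ♟ · ♟ · · · ·│5
4│· · · · ♙ ♘ · ·│4
3│♘ · · · · ♕ · ·│3
2│♙ ♙ ♙ ♙ · ♙ ♙ ♙│2
1│♖ · ♗ · ♔ ♗ · ♖│1
  ─────────────────
  a b c d e f g h


b8, g8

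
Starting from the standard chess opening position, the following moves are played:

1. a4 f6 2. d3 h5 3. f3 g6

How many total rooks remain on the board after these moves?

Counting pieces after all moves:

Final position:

  a b c d e f g h
  ─────────────────
8│♜ ♞ ♝ ♛ ♚ ♝ ♞ ♜│8
7│♟ ♟ ♟ ♟ ♟ · · ·│7
6│· · · · · ♟ ♟ ·│6
5│· · · · · · · ♟│5
4│♙ · · · · · · ·│4
3│· · · ♙ · ♙ · ·│3
2│· ♙ ♙ · ♙ · ♙ ♙│2
1│♖ ♘ ♗ ♕ ♔ ♗ ♘ ♖│1
  ─────────────────
  a b c d e f g h


4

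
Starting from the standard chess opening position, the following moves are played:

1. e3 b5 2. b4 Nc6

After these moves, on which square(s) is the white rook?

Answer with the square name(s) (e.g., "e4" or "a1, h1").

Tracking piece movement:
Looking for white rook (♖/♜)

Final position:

  a b c d e f g h
  ─────────────────
8│♜ · ♝ ♛ ♚ ♝ ♞ ♜│8
7│♟ · ♟ ♟ ♟ ♟ ♟ ♟│7
6│· · ♞ · · · · ·│6
5│· ♟ · · · · · ·│5
4│· ♙ · · · · · ·│4
3│· · · · ♙ · · ·│3
2│♙ · ♙ ♙ · ♙ ♙ ♙│2
1│♖ ♘ ♗ ♕ ♔ ♗ ♘ ♖│1
  ─────────────────
  a b c d e f g h


a1, h1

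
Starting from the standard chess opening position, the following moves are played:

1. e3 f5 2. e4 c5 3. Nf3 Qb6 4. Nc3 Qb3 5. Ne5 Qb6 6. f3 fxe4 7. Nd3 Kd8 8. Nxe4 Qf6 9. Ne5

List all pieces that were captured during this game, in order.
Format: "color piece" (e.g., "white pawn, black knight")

Tracking captures:
  fxe4: captured white pawn
  Nxe4: captured black pawn

white pawn, black pawn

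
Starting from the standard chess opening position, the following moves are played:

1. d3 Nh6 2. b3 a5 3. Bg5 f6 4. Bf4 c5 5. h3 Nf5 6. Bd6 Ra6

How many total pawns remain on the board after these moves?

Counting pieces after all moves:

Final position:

  a b c d e f g h
  ─────────────────
8│· ♞ ♝ ♛ ♚ ♝ · ♜│8
7│· ♟ · ♟ ♟ · ♟ ♟│7
6│♜ · · ♗ · ♟ · ·│6
5│♟ · ♟ · · ♞ · ·│5
4│· · · · · · · ·│4
3│· ♙ · ♙ · · · ♙│3
2│♙ · ♙ · ♙ ♙ ♙ ·│2
1│♖ ♘ · ♕ ♔ ♗ ♘ ♖│1
  ─────────────────
  a b c d e f g h


16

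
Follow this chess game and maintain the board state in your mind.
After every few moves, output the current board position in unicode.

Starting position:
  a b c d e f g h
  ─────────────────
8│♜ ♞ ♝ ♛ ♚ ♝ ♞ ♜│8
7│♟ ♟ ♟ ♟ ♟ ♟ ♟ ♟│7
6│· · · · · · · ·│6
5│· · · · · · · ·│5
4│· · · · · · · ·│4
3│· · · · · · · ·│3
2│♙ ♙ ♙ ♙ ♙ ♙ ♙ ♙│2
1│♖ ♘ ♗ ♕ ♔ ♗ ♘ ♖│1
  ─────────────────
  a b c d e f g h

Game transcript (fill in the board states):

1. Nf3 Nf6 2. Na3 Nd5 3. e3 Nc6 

  a b c d e f g h
  ─────────────────
8│♜ · ♝ ♛ ♚ ♝ · ♜│8
7│♟ ♟ ♟ ♟ ♟ ♟ ♟ ♟│7
6│· · ♞ · · · · ·│6
5│· · · ♞ · · · ·│5
4│· · · · · · · ·│4
3│♘ · · · ♙ ♘ · ·│3
2│♙ ♙ ♙ ♙ · ♙ ♙ ♙│2
1│♖ · ♗ ♕ ♔ ♗ · ♖│1
  ─────────────────
  a b c d e f g h

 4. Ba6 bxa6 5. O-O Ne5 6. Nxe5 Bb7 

  a b c d e f g h
  ─────────────────
8│♜ · · ♛ ♚ ♝ · ♜│8
7│♟ ♝ ♟ ♟ ♟ ♟ ♟ ♟│7
6│♟ · · · · · · ·│6
5│· · · ♞ ♘ · · ·│5
4│· · · · · · · ·│4
3│♘ · · · ♙ · · ·│3
2│♙ ♙ ♙ ♙ · ♙ ♙ ♙│2
1│♖ · ♗ ♕ · ♖ ♔ ·│1
  ─────────────────
  a b c d e f g h

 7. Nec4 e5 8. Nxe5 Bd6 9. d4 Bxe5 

  a b c d e f g h
  ─────────────────
8│♜ · · ♛ ♚ · · ♜│8
7│♟ ♝ ♟ ♟ · ♟ ♟ ♟│7
6│♟ · · · · · · ·│6
5│· · · ♞ ♝ · · ·│5
4│· · · ♙ · · · ·│4
3│♘ · · · ♙ · · ·│3
2│♙ ♙ ♙ · · ♙ ♙ ♙│2
1│♖ · ♗ ♕ · ♖ ♔ ·│1
  ─────────────────
  a b c d e f g h

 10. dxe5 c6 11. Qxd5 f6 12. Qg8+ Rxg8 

  a b c d e f g h
  ─────────────────
8│♜ · · ♛ ♚ · ♜ ·│8
7│♟ ♝ · ♟ · · ♟ ♟│7
6│♟ · ♟ · · ♟ · ·│6
5│· · · · ♙ · · ·│5
4│· · · · · · · ·│4
3│♘ · · · ♙ · · ·│3
2│♙ ♙ ♙ · · ♙ ♙ ♙│2
1│♖ · ♗ · · ♖ ♔ ·│1
  ─────────────────
  a b c d e f g h

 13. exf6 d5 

  a b c d e f g h
  ─────────────────
8│♜ · · ♛ ♚ · ♜ ·│8
7│♟ ♝ · · · · ♟ ♟│7
6│♟ · ♟ · · ♙ · ·│6
5│· · · ♟ · · · ·│5
4│· · · · · · · ·│4
3│♘ · · · ♙ · · ·│3
2│♙ ♙ ♙ · · ♙ ♙ ♙│2
1│♖ · ♗ · · ♖ ♔ ·│1
  ─────────────────
  a b c d e f g h


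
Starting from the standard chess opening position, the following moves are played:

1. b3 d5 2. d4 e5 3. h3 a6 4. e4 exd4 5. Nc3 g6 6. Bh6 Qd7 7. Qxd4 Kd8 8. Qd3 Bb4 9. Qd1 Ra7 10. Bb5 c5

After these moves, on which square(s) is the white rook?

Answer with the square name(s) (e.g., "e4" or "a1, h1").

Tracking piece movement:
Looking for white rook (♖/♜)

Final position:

  a b c d e f g h
  ─────────────────
8│· ♞ ♝ ♚ · · ♞ ♜│8
7│♜ ♟ · ♛ · ♟ · ♟│7
6│♟ · · · · · ♟ ♗│6
5│· ♗ ♟ ♟ · · · ·│5
4│· ♝ · · ♙ · · ·│4
3│· ♙ ♘ · · · · ♙│3
2│♙ · ♙ · · ♙ ♙ ·│2
1│♖ · · ♕ ♔ · ♘ ♖│1
  ─────────────────
  a b c d e f g h


a1, h1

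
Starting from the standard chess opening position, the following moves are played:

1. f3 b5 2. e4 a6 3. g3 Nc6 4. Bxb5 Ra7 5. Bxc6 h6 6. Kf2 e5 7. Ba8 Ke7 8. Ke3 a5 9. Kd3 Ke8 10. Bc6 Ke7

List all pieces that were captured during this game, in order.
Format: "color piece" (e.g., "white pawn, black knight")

Tracking captures:
  Bxb5: captured black pawn
  Bxc6: captured black knight

black pawn, black knight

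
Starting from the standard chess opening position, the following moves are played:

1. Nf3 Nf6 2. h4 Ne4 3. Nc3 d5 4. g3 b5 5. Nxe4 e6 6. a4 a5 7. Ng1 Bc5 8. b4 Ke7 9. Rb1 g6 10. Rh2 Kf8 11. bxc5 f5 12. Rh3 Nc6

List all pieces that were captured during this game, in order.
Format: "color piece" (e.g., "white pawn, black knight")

Tracking captures:
  Nxe4: captured black knight
  bxc5: captured black bishop

black knight, black bishop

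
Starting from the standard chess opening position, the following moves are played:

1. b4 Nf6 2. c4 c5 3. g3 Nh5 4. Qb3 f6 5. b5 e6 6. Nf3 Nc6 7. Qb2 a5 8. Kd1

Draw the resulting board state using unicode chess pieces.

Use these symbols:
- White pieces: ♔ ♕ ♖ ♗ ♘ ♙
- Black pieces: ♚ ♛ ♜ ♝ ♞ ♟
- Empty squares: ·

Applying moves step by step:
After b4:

♜ ♞ ♝ ♛ ♚ ♝ ♞ ♜
♟ ♟ ♟ ♟ ♟ ♟ ♟ ♟
· · · · · · · ·
· · · · · · · ·
· ♙ · · · · · ·
· · · · · · · ·
♙ · ♙ ♙ ♙ ♙ ♙ ♙
♖ ♘ ♗ ♕ ♔ ♗ ♘ ♖


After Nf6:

♜ ♞ ♝ ♛ ♚ ♝ · ♜
♟ ♟ ♟ ♟ ♟ ♟ ♟ ♟
· · · · · ♞ · ·
· · · · · · · ·
· ♙ · · · · · ·
· · · · · · · ·
♙ · ♙ ♙ ♙ ♙ ♙ ♙
♖ ♘ ♗ ♕ ♔ ♗ ♘ ♖


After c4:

♜ ♞ ♝ ♛ ♚ ♝ · ♜
♟ ♟ ♟ ♟ ♟ ♟ ♟ ♟
· · · · · ♞ · ·
· · · · · · · ·
· ♙ ♙ · · · · ·
· · · · · · · ·
♙ · · ♙ ♙ ♙ ♙ ♙
♖ ♘ ♗ ♕ ♔ ♗ ♘ ♖


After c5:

♜ ♞ ♝ ♛ ♚ ♝ · ♜
♟ ♟ · ♟ ♟ ♟ ♟ ♟
· · · · · ♞ · ·
· · ♟ · · · · ·
· ♙ ♙ · · · · ·
· · · · · · · ·
♙ · · ♙ ♙ ♙ ♙ ♙
♖ ♘ ♗ ♕ ♔ ♗ ♘ ♖


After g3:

♜ ♞ ♝ ♛ ♚ ♝ · ♜
♟ ♟ · ♟ ♟ ♟ ♟ ♟
· · · · · ♞ · ·
· · ♟ · · · · ·
· ♙ ♙ · · · · ·
· · · · · · ♙ ·
♙ · · ♙ ♙ ♙ · ♙
♖ ♘ ♗ ♕ ♔ ♗ ♘ ♖


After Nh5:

♜ ♞ ♝ ♛ ♚ ♝ · ♜
♟ ♟ · ♟ ♟ ♟ ♟ ♟
· · · · · · · ·
· · ♟ · · · · ♞
· ♙ ♙ · · · · ·
· · · · · · ♙ ·
♙ · · ♙ ♙ ♙ · ♙
♖ ♘ ♗ ♕ ♔ ♗ ♘ ♖


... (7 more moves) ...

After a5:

♜ · ♝ ♛ ♚ ♝ · ♜
· ♟ · ♟ · · ♟ ♟
· · ♞ · ♟ ♟ · ·
♟ ♙ ♟ · · · · ♞
· · ♙ · · · · ·
· · · · · ♘ ♙ ·
♙ ♕ · ♙ ♙ ♙ · ♙
♖ ♘ ♗ · ♔ ♗ · ♖


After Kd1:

♜ · ♝ ♛ ♚ ♝ · ♜
· ♟ · ♟ · · ♟ ♟
· · ♞ · ♟ ♟ · ·
♟ ♙ ♟ · · · · ♞
· · ♙ · · · · ·
· · · · · ♘ ♙ ·
♙ ♕ · ♙ ♙ ♙ · ♙
♖ ♘ ♗ ♔ · ♗ · ♖



  a b c d e f g h
  ─────────────────
8│♜ · ♝ ♛ ♚ ♝ · ♜│8
7│· ♟ · ♟ · · ♟ ♟│7
6│· · ♞ · ♟ ♟ · ·│6
5│♟ ♙ ♟ · · · · ♞│5
4│· · ♙ · · · · ·│4
3│· · · · · ♘ ♙ ·│3
2│♙ ♕ · ♙ ♙ ♙ · ♙│2
1│♖ ♘ ♗ ♔ · ♗ · ♖│1
  ─────────────────
  a b c d e f g h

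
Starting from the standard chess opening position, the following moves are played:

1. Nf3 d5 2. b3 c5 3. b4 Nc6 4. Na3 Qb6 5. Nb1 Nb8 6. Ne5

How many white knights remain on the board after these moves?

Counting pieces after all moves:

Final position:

  a b c d e f g h
  ─────────────────
8│♜ ♞ ♝ · ♚ ♝ ♞ ♜│8
7│♟ ♟ · · ♟ ♟ ♟ ♟│7
6│· ♛ · · · · · ·│6
5│· · ♟ ♟ ♘ · · ·│5
4│· ♙ · · · · · ·│4
3│· · · · · · · ·│3
2│♙ · ♙ ♙ ♙ ♙ ♙ ♙│2
1│♖ ♘ ♗ ♕ ♔ ♗ · ♖│1
  ─────────────────
  a b c d e f g h


2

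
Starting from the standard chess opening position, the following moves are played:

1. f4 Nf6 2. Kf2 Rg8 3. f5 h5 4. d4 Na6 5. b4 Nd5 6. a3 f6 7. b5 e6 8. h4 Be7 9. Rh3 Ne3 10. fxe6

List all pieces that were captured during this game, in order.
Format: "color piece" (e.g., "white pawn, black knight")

Tracking captures:
  fxe6: captured black pawn

black pawn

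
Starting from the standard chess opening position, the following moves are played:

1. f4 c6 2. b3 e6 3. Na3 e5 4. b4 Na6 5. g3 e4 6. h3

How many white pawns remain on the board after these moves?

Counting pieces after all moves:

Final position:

  a b c d e f g h
  ─────────────────
8│♜ · ♝ ♛ ♚ ♝ ♞ ♜│8
7│♟ ♟ · ♟ · ♟ ♟ ♟│7
6│♞ · ♟ · · · · ·│6
5│· · · · · · · ·│5
4│· ♙ · · ♟ ♙ · ·│4
3│♘ · · · · · ♙ ♙│3
2│♙ · ♙ ♙ ♙ · · ·│2
1│♖ · ♗ ♕ ♔ ♗ ♘ ♖│1
  ─────────────────
  a b c d e f g h


8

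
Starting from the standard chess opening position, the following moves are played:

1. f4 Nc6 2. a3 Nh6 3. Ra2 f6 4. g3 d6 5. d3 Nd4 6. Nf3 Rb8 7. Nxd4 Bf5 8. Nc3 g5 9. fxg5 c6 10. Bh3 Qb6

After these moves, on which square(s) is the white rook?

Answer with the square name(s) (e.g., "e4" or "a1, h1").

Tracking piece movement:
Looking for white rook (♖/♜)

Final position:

  a b c d e f g h
  ─────────────────
8│· ♜ · · ♚ ♝ · ♜│8
7│♟ ♟ · · ♟ · · ♟│7
6│· ♛ ♟ ♟ · ♟ · ♞│6
5│· · · · · ♝ ♙ ·│5
4│· · · ♘ · · · ·│4
3│♙ · ♘ ♙ · · ♙ ♗│3
2│♖ ♙ ♙ · ♙ · · ♙│2
1│· · ♗ ♕ ♔ · · ♖│1
  ─────────────────
  a b c d e f g h


a2, h1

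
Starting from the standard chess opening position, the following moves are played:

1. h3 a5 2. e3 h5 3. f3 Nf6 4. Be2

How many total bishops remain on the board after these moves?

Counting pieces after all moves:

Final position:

  a b c d e f g h
  ─────────────────
8│♜ ♞ ♝ ♛ ♚ ♝ · ♜│8
7│· ♟ ♟ ♟ ♟ ♟ ♟ ·│7
6│· · · · · ♞ · ·│6
5│♟ · · · · · · ♟│5
4│· · · · · · · ·│4
3│· · · · ♙ ♙ · ♙│3
2│♙ ♙ ♙ ♙ ♗ · ♙ ·│2
1│♖ ♘ ♗ ♕ ♔ · ♘ ♖│1
  ─────────────────
  a b c d e f g h


4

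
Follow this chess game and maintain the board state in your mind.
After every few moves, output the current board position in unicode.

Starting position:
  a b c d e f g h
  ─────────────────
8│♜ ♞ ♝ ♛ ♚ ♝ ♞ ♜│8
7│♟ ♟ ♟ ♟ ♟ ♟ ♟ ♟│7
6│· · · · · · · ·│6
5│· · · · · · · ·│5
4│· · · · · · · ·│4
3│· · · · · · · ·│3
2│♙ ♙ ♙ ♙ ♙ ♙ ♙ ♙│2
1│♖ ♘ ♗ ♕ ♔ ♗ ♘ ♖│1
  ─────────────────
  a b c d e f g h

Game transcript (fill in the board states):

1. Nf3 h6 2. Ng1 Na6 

  a b c d e f g h
  ─────────────────
8│♜ · ♝ ♛ ♚ ♝ ♞ ♜│8
7│♟ ♟ ♟ ♟ ♟ ♟ ♟ ·│7
6│♞ · · · · · · ♟│6
5│· · · · · · · ·│5
4│· · · · · · · ·│4
3│· · · · · · · ·│3
2│♙ ♙ ♙ ♙ ♙ ♙ ♙ ♙│2
1│♖ ♘ ♗ ♕ ♔ ♗ ♘ ♖│1
  ─────────────────
  a b c d e f g h

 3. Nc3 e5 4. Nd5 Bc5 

  a b c d e f g h
  ─────────────────
8│♜ · ♝ ♛ ♚ · ♞ ♜│8
7│♟ ♟ ♟ ♟ · ♟ ♟ ·│7
6│♞ · · · · · · ♟│6
5│· · ♝ ♘ ♟ · · ·│5
4│· · · · · · · ·│4
3│· · · · · · · ·│3
2│♙ ♙ ♙ ♙ ♙ ♙ ♙ ♙│2
1│♖ · ♗ ♕ ♔ ♗ ♘ ♖│1
  ─────────────────
  a b c d e f g h

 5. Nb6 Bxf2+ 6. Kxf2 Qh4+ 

  a b c d e f g h
  ─────────────────
8│♜ · ♝ · ♚ · ♞ ♜│8
7│♟ ♟ ♟ ♟ · ♟ ♟ ·│7
6│♞ ♘ · · · · · ♟│6
5│· · · · ♟ · · ·│5
4│· · · · · · · ♛│4
3│· · · · · · · ·│3
2│♙ ♙ ♙ ♙ ♙ ♔ ♙ ♙│2
1│♖ · ♗ ♕ · ♗ ♘ ♖│1
  ─────────────────
  a b c d e f g h



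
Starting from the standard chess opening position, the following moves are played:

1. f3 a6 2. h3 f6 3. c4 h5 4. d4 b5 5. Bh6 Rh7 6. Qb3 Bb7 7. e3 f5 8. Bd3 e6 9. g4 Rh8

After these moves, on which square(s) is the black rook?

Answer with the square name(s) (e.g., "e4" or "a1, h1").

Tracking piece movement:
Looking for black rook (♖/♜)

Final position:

  a b c d e f g h
  ─────────────────
8│♜ ♞ · ♛ ♚ ♝ ♞ ♜│8
7│· ♝ ♟ ♟ · · ♟ ·│7
6│♟ · · · ♟ · · ♗│6
5│· ♟ · · · ♟ · ♟│5
4│· · ♙ ♙ · · ♙ ·│4
3│· ♕ · ♗ ♙ ♙ · ♙│3
2│♙ ♙ · · · · · ·│2
1│♖ ♘ · · ♔ · ♘ ♖│1
  ─────────────────
  a b c d e f g h


a8, h8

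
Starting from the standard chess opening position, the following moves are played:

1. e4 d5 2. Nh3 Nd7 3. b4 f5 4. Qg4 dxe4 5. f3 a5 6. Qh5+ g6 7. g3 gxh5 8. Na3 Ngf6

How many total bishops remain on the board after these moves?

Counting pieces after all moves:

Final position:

  a b c d e f g h
  ─────────────────
8│♜ · ♝ ♛ ♚ ♝ · ♜│8
7│· ♟ ♟ ♞ ♟ · · ♟│7
6│· · · · · ♞ · ·│6
5│♟ · · · · ♟ · ♟│5
4│· ♙ · · ♟ · · ·│4
3│♘ · · · · ♙ ♙ ♘│3
2│♙ · ♙ ♙ · · · ♙│2
1│♖ · ♗ · ♔ ♗ · ♖│1
  ─────────────────
  a b c d e f g h


4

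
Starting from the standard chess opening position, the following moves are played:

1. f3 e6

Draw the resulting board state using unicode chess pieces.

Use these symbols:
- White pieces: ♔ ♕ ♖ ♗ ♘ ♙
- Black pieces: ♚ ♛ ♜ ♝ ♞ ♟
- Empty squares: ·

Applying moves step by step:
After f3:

♜ ♞ ♝ ♛ ♚ ♝ ♞ ♜
♟ ♟ ♟ ♟ ♟ ♟ ♟ ♟
· · · · · · · ·
· · · · · · · ·
· · · · · · · ·
· · · · · ♙ · ·
♙ ♙ ♙ ♙ ♙ · ♙ ♙
♖ ♘ ♗ ♕ ♔ ♗ ♘ ♖


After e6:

♜ ♞ ♝ ♛ ♚ ♝ ♞ ♜
♟ ♟ ♟ ♟ · ♟ ♟ ♟
· · · · ♟ · · ·
· · · · · · · ·
· · · · · · · ·
· · · · · ♙ · ·
♙ ♙ ♙ ♙ ♙ · ♙ ♙
♖ ♘ ♗ ♕ ♔ ♗ ♘ ♖



  a b c d e f g h
  ─────────────────
8│♜ ♞ ♝ ♛ ♚ ♝ ♞ ♜│8
7│♟ ♟ ♟ ♟ · ♟ ♟ ♟│7
6│· · · · ♟ · · ·│6
5│· · · · · · · ·│5
4│· · · · · · · ·│4
3│· · · · · ♙ · ·│3
2│♙ ♙ ♙ ♙ ♙ · ♙ ♙│2
1│♖ ♘ ♗ ♕ ♔ ♗ ♘ ♖│1
  ─────────────────
  a b c d e f g h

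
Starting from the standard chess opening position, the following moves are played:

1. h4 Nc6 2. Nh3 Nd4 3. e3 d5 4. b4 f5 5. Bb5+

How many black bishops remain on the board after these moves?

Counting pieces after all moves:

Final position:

  a b c d e f g h
  ─────────────────
8│♜ · ♝ ♛ ♚ ♝ ♞ ♜│8
7│♟ ♟ ♟ · ♟ · ♟ ♟│7
6│· · · · · · · ·│6
5│· ♗ · ♟ · ♟ · ·│5
4│· ♙ · ♞ · · · ♙│4
3│· · · · ♙ · · ♘│3
2│♙ · ♙ ♙ · ♙ ♙ ·│2
1│♖ ♘ ♗ ♕ ♔ · · ♖│1
  ─────────────────
  a b c d e f g h


2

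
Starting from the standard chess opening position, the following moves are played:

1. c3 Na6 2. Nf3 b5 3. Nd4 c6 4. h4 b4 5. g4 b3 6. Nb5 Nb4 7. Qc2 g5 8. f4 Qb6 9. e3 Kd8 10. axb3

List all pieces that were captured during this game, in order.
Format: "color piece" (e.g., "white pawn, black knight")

Tracking captures:
  axb3: captured black pawn

black pawn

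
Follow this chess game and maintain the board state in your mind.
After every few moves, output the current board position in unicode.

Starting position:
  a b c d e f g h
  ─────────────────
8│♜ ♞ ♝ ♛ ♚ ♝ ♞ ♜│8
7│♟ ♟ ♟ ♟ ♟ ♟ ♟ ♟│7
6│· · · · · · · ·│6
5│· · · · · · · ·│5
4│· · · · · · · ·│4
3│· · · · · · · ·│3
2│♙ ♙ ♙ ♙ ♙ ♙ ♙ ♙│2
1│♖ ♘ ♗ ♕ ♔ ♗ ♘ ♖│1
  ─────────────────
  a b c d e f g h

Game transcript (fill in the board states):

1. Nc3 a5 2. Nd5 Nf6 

  a b c d e f g h
  ─────────────────
8│♜ ♞ ♝ ♛ ♚ ♝ · ♜│8
7│· ♟ ♟ ♟ ♟ ♟ ♟ ♟│7
6│· · · · · ♞ · ·│6
5│♟ · · ♘ · · · ·│5
4│· · · · · · · ·│4
3│· · · · · · · ·│3
2│♙ ♙ ♙ ♙ ♙ ♙ ♙ ♙│2
1│♖ · ♗ ♕ ♔ ♗ ♘ ♖│1
  ─────────────────
  a b c d e f g h

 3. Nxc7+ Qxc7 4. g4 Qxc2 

  a b c d e f g h
  ─────────────────
8│♜ ♞ ♝ · ♚ ♝ · ♜│8
7│· ♟ · ♟ ♟ ♟ ♟ ♟│7
6│· · · · · ♞ · ·│6
5│♟ · · · · · · ·│5
4│· · · · · · ♙ ·│4
3│· · · · · · · ·│3
2│♙ ♙ ♛ ♙ ♙ ♙ · ♙│2
1│♖ · ♗ ♕ ♔ ♗ ♘ ♖│1
  ─────────────────
  a b c d e f g h

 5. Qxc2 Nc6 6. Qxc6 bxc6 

  a b c d e f g h
  ─────────────────
8│♜ · ♝ · ♚ ♝ · ♜│8
7│· · · ♟ ♟ ♟ ♟ ♟│7
6│· · ♟ · · ♞ · ·│6
5│♟ · · · · · · ·│5
4│· · · · · · ♙ ·│4
3│· · · · · · · ·│3
2│♙ ♙ · ♙ ♙ ♙ · ♙│2
1│♖ · ♗ · ♔ ♗ ♘ ♖│1
  ─────────────────
  a b c d e f g h

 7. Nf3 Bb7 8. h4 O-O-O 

  a b c d e f g h
  ─────────────────
8│· · ♚ ♜ · ♝ · ♜│8
7│· ♝ · ♟ ♟ ♟ ♟ ♟│7
6│· · ♟ · · ♞ · ·│6
5│♟ · · · · · · ·│5
4│· · · · · · ♙ ♙│4
3│· · · · · ♘ · ·│3
2│♙ ♙ · ♙ ♙ ♙ · ·│2
1│♖ · ♗ · ♔ ♗ · ♖│1
  ─────────────────
  a b c d e f g h

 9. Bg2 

  a b c d e f g h
  ─────────────────
8│· · ♚ ♜ · ♝ · ♜│8
7│· ♝ · ♟ ♟ ♟ ♟ ♟│7
6│· · ♟ · · ♞ · ·│6
5│♟ · · · · · · ·│5
4│· · · · · · ♙ ♙│4
3│· · · · · ♘ · ·│3
2│♙ ♙ · ♙ ♙ ♙ ♗ ·│2
1│♖ · ♗ · ♔ · · ♖│1
  ─────────────────
  a b c d e f g h


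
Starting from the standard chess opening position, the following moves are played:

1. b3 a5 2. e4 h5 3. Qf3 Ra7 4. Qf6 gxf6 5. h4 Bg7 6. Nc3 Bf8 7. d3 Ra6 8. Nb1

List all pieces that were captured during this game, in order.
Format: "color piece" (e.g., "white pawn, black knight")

Tracking captures:
  gxf6: captured white queen

white queen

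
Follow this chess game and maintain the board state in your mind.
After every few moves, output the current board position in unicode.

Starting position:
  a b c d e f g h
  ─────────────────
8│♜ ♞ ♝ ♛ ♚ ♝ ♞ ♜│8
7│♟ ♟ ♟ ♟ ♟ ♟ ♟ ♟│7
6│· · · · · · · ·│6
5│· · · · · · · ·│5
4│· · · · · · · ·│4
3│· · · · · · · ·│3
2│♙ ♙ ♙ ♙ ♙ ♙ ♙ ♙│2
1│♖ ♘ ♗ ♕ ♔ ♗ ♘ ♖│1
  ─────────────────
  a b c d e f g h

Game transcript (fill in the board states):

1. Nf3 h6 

  a b c d e f g h
  ─────────────────
8│♜ ♞ ♝ ♛ ♚ ♝ ♞ ♜│8
7│♟ ♟ ♟ ♟ ♟ ♟ ♟ ·│7
6│· · · · · · · ♟│6
5│· · · · · · · ·│5
4│· · · · · · · ·│4
3│· · · · · ♘ · ·│3
2│♙ ♙ ♙ ♙ ♙ ♙ ♙ ♙│2
1│♖ ♘ ♗ ♕ ♔ ♗ · ♖│1
  ─────────────────
  a b c d e f g h

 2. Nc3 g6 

  a b c d e f g h
  ─────────────────
8│♜ ♞ ♝ ♛ ♚ ♝ ♞ ♜│8
7│♟ ♟ ♟ ♟ ♟ ♟ · ·│7
6│· · · · · · ♟ ♟│6
5│· · · · · · · ·│5
4│· · · · · · · ·│4
3│· · ♘ · · ♘ · ·│3
2│♙ ♙ ♙ ♙ ♙ ♙ ♙ ♙│2
1│♖ · ♗ ♕ ♔ ♗ · ♖│1
  ─────────────────
  a b c d e f g h

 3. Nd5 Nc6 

  a b c d e f g h
  ─────────────────
8│♜ · ♝ ♛ ♚ ♝ ♞ ♜│8
7│♟ ♟ ♟ ♟ ♟ ♟ · ·│7
6│· · ♞ · · · ♟ ♟│6
5│· · · ♘ · · · ·│5
4│· · · · · · · ·│4
3│· · · · · ♘ · ·│3
2│♙ ♙ ♙ ♙ ♙ ♙ ♙ ♙│2
1│♖ · ♗ ♕ ♔ ♗ · ♖│1
  ─────────────────
  a b c d e f g h

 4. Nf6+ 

  a b c d e f g h
  ─────────────────
8│♜ · ♝ ♛ ♚ ♝ ♞ ♜│8
7│♟ ♟ ♟ ♟ ♟ ♟ · ·│7
6│· · ♞ · · ♘ ♟ ♟│6
5│· · · · · · · ·│5
4│· · · · · · · ·│4
3│· · · · · ♘ · ·│3
2│♙ ♙ ♙ ♙ ♙ ♙ ♙ ♙│2
1│♖ · ♗ ♕ ♔ ♗ · ♖│1
  ─────────────────
  a b c d e f g h


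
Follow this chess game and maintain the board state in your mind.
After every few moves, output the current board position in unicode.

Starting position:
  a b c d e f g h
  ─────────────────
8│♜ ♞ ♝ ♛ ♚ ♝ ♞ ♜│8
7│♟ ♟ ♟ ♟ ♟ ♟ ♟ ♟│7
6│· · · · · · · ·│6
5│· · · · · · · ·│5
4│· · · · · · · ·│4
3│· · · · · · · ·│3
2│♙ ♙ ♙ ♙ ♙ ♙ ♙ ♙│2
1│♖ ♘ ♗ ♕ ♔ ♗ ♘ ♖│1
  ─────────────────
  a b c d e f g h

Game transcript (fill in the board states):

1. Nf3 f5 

  a b c d e f g h
  ─────────────────
8│♜ ♞ ♝ ♛ ♚ ♝ ♞ ♜│8
7│♟ ♟ ♟ ♟ ♟ · ♟ ♟│7
6│· · · · · · · ·│6
5│· · · · · ♟ · ·│5
4│· · · · · · · ·│4
3│· · · · · ♘ · ·│3
2│♙ ♙ ♙ ♙ ♙ ♙ ♙ ♙│2
1│♖ ♘ ♗ ♕ ♔ ♗ · ♖│1
  ─────────────────
  a b c d e f g h

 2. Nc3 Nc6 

  a b c d e f g h
  ─────────────────
8│♜ · ♝ ♛ ♚ ♝ ♞ ♜│8
7│♟ ♟ ♟ ♟ ♟ · ♟ ♟│7
6│· · ♞ · · · · ·│6
5│· · · · · ♟ · ·│5
4│· · · · · · · ·│4
3│· · ♘ · · ♘ · ·│3
2│♙ ♙ ♙ ♙ ♙ ♙ ♙ ♙│2
1│♖ · ♗ ♕ ♔ ♗ · ♖│1
  ─────────────────
  a b c d e f g h

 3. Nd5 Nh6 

  a b c d e f g h
  ─────────────────
8│♜ · ♝ ♛ ♚ ♝ · ♜│8
7│♟ ♟ ♟ ♟ ♟ · ♟ ♟│7
6│· · ♞ · · · · ♞│6
5│· · · ♘ · ♟ · ·│5
4│· · · · · · · ·│4
3│· · · · · ♘ · ·│3
2│♙ ♙ ♙ ♙ ♙ ♙ ♙ ♙│2
1│♖ · ♗ ♕ ♔ ♗ · ♖│1
  ─────────────────
  a b c d e f g h

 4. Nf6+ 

  a b c d e f g h
  ─────────────────
8│♜ · ♝ ♛ ♚ ♝ · ♜│8
7│♟ ♟ ♟ ♟ ♟ · ♟ ♟│7
6│· · ♞ · · ♘ · ♞│6
5│· · · · · ♟ · ·│5
4│· · · · · · · ·│4
3│· · · · · ♘ · ·│3
2│♙ ♙ ♙ ♙ ♙ ♙ ♙ ♙│2
1│♖ · ♗ ♕ ♔ ♗ · ♖│1
  ─────────────────
  a b c d e f g h


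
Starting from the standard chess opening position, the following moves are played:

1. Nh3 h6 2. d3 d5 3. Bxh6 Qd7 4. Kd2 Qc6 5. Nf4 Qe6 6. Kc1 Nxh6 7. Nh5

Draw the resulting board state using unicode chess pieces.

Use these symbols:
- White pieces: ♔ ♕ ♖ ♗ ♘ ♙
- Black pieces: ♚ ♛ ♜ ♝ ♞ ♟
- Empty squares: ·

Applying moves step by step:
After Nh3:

♜ ♞ ♝ ♛ ♚ ♝ ♞ ♜
♟ ♟ ♟ ♟ ♟ ♟ ♟ ♟
· · · · · · · ·
· · · · · · · ·
· · · · · · · ·
· · · · · · · ♘
♙ ♙ ♙ ♙ ♙ ♙ ♙ ♙
♖ ♘ ♗ ♕ ♔ ♗ · ♖


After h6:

♜ ♞ ♝ ♛ ♚ ♝ ♞ ♜
♟ ♟ ♟ ♟ ♟ ♟ ♟ ·
· · · · · · · ♟
· · · · · · · ·
· · · · · · · ·
· · · · · · · ♘
♙ ♙ ♙ ♙ ♙ ♙ ♙ ♙
♖ ♘ ♗ ♕ ♔ ♗ · ♖


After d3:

♜ ♞ ♝ ♛ ♚ ♝ ♞ ♜
♟ ♟ ♟ ♟ ♟ ♟ ♟ ·
· · · · · · · ♟
· · · · · · · ·
· · · · · · · ·
· · · ♙ · · · ♘
♙ ♙ ♙ · ♙ ♙ ♙ ♙
♖ ♘ ♗ ♕ ♔ ♗ · ♖


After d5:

♜ ♞ ♝ ♛ ♚ ♝ ♞ ♜
♟ ♟ ♟ · ♟ ♟ ♟ ·
· · · · · · · ♟
· · · ♟ · · · ·
· · · · · · · ·
· · · ♙ · · · ♘
♙ ♙ ♙ · ♙ ♙ ♙ ♙
♖ ♘ ♗ ♕ ♔ ♗ · ♖


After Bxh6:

♜ ♞ ♝ ♛ ♚ ♝ ♞ ♜
♟ ♟ ♟ · ♟ ♟ ♟ ·
· · · · · · · ♗
· · · ♟ · · · ·
· · · · · · · ·
· · · ♙ · · · ♘
♙ ♙ ♙ · ♙ ♙ ♙ ♙
♖ ♘ · ♕ ♔ ♗ · ♖


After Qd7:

♜ ♞ ♝ · ♚ ♝ ♞ ♜
♟ ♟ ♟ ♛ ♟ ♟ ♟ ·
· · · · · · · ♗
· · · ♟ · · · ·
· · · · · · · ·
· · · ♙ · · · ♘
♙ ♙ ♙ · ♙ ♙ ♙ ♙
♖ ♘ · ♕ ♔ ♗ · ♖


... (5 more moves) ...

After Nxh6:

♜ ♞ ♝ · ♚ ♝ · ♜
♟ ♟ ♟ · ♟ ♟ ♟ ·
· · · · ♛ · · ♞
· · · ♟ · · · ·
· · · · · ♘ · ·
· · · ♙ · · · ·
♙ ♙ ♙ · ♙ ♙ ♙ ♙
♖ ♘ ♔ ♕ · ♗ · ♖


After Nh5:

♜ ♞ ♝ · ♚ ♝ · ♜
♟ ♟ ♟ · ♟ ♟ ♟ ·
· · · · ♛ · · ♞
· · · ♟ · · · ♘
· · · · · · · ·
· · · ♙ · · · ·
♙ ♙ ♙ · ♙ ♙ ♙ ♙
♖ ♘ ♔ ♕ · ♗ · ♖



  a b c d e f g h
  ─────────────────
8│♜ ♞ ♝ · ♚ ♝ · ♜│8
7│♟ ♟ ♟ · ♟ ♟ ♟ ·│7
6│· · · · ♛ · · ♞│6
5│· · · ♟ · · · ♘│5
4│· · · · · · · ·│4
3│· · · ♙ · · · ·│3
2│♙ ♙ ♙ · ♙ ♙ ♙ ♙│2
1│♖ ♘ ♔ ♕ · ♗ · ♖│1
  ─────────────────
  a b c d e f g h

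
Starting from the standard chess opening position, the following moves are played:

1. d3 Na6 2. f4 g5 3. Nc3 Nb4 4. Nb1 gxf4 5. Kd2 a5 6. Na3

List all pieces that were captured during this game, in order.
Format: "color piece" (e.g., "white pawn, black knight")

Tracking captures:
  gxf4: captured white pawn

white pawn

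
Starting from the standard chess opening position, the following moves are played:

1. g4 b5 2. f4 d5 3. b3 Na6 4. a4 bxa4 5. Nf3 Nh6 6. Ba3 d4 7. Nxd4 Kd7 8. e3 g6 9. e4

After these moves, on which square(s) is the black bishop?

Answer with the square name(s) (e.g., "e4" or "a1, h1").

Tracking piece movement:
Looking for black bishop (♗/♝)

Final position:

  a b c d e f g h
  ─────────────────
8│♜ · ♝ ♛ · ♝ · ♜│8
7│♟ · ♟ ♚ ♟ ♟ · ♟│7
6│♞ · · · · · ♟ ♞│6
5│· · · · · · · ·│5
4│♟ · · ♘ ♙ ♙ ♙ ·│4
3│♗ ♙ · · · · · ·│3
2│· · ♙ ♙ · · · ♙│2
1│♖ ♘ · ♕ ♔ ♗ · ♖│1
  ─────────────────
  a b c d e f g h


c8, f8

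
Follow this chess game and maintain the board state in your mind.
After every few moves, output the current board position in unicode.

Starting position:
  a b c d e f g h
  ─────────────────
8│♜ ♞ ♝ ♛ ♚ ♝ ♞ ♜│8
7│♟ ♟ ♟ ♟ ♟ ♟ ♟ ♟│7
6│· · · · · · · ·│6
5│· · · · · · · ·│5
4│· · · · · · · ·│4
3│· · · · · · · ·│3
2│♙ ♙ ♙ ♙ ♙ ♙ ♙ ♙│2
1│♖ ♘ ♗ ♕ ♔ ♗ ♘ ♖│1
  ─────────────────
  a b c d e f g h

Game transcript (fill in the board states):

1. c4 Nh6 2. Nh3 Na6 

  a b c d e f g h
  ─────────────────
8│♜ · ♝ ♛ ♚ ♝ · ♜│8
7│♟ ♟ ♟ ♟ ♟ ♟ ♟ ♟│7
6│♞ · · · · · · ♞│6
5│· · · · · · · ·│5
4│· · ♙ · · · · ·│4
3│· · · · · · · ♘│3
2│♙ ♙ · ♙ ♙ ♙ ♙ ♙│2
1│♖ ♘ ♗ ♕ ♔ ♗ · ♖│1
  ─────────────────
  a b c d e f g h

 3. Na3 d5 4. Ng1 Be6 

  a b c d e f g h
  ─────────────────
8│♜ · · ♛ ♚ ♝ · ♜│8
7│♟ ♟ ♟ · ♟ ♟ ♟ ♟│7
6│♞ · · · ♝ · · ♞│6
5│· · · ♟ · · · ·│5
4│· · ♙ · · · · ·│4
3│♘ · · · · · · ·│3
2│♙ ♙ · ♙ ♙ ♙ ♙ ♙│2
1│♖ · ♗ ♕ ♔ ♗ ♘ ♖│1
  ─────────────────
  a b c d e f g h

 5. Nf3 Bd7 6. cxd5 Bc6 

  a b c d e f g h
  ─────────────────
8│♜ · · ♛ ♚ ♝ · ♜│8
7│♟ ♟ ♟ · ♟ ♟ ♟ ♟│7
6│♞ · ♝ · · · · ♞│6
5│· · · ♙ · · · ·│5
4│· · · · · · · ·│4
3│♘ · · · · ♘ · ·│3
2│♙ ♙ · ♙ ♙ ♙ ♙ ♙│2
1│♖ · ♗ ♕ ♔ ♗ · ♖│1
  ─────────────────
  a b c d e f g h

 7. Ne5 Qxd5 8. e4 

  a b c d e f g h
  ─────────────────
8│♜ · · · ♚ ♝ · ♜│8
7│♟ ♟ ♟ · ♟ ♟ ♟ ♟│7
6│♞ · ♝ · · · · ♞│6
5│· · · ♛ ♘ · · ·│5
4│· · · · ♙ · · ·│4
3│♘ · · · · · · ·│3
2│♙ ♙ · ♙ · ♙ ♙ ♙│2
1│♖ · ♗ ♕ ♔ ♗ · ♖│1
  ─────────────────
  a b c d e f g h
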